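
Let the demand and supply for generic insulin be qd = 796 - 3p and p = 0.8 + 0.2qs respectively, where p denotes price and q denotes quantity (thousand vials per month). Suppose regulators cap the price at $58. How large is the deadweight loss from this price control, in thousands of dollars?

11760

Rearranging supply gives qs = 5p - 4. In a free market, 796 - 3p = 5p - 4 gives the equilibrium p* = 100, q* = 496.
The ceiling of 58 is below the equilibrium price 100, so it binds.
At p = 58: qd = 796 - 3·58 = 622 and qs = 5·58 - 4 = 286.
Quantity traded falls to 286. At q = 286 the demand price is (796 - 286)/3 = 170 and the supply price is (4 + 286)/5 = 58.
Deadweight loss = ½ · (170 - 58) · (496 - 286) = ½ · 112 · 210 = 11760.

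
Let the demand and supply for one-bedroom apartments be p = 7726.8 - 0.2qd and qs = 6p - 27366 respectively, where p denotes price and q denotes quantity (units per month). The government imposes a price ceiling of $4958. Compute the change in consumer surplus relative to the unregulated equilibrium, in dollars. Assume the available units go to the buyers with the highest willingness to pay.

Rearranging demand gives qd = 38634 - 5p. Setting quantity demanded equal to quantity supplied, 38634 - 5p = 6p - 27366, gives p* = 6000 and q* = 8634.
Because the ceiling (4958) lies below the market-clearing price, it is binding.
At p = 4958: qd = 38634 - 5·4958 = 13844 and qs = 6·4958 - 27366 = 2382.
Consumer surplus without the control is ½ · (7726.8 - 6000) · 8634 = 7454595.6.
With the ceiling, 2382 units are sold at 4958 (assume they go to the highest-value buyers). The demand price at q = 2382 is 7250.4, so CS = ½ · [(7726.8 - 4958) + (7250.4 - 4958)] · 2382 = 6027889.2.
Change in consumer surplus = 6027889.2 - 7454595.6 = -1426706.4.

-1426706.4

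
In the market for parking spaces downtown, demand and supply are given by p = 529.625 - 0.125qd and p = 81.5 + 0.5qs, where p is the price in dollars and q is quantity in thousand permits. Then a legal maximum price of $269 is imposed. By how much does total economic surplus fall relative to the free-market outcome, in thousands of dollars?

Rearranging demand gives qd = 4237 - 8p; rearranging supply gives qs = 2p - 163. Setting quantity demanded equal to quantity supplied, 4237 - 8p = 2p - 163, gives p* = 440 and q* = 717.
The ceiling of 269 is below the equilibrium price 440, so it binds.
At p = 269: qd = 4237 - 8·269 = 2085 and qs = 2·269 - 163 = 375.
Quantity traded falls to 375. At q = 375 the demand price is (4237 - 375)/8 = 482.75 and the supply price is (163 + 375)/2 = 269.
Deadweight loss = ½ · (482.75 - 269) · (717 - 375) = ½ · 213.75 · 342 = 36551.25.

36551.25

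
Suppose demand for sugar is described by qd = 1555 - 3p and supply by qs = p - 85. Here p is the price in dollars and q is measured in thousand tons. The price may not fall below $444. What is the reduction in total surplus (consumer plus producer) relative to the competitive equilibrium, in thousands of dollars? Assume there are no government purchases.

6936

In a free market, 1555 - 3p = p - 85 gives the equilibrium p* = 410, q* = 325.
The floor of 444 is above the equilibrium price 410, so it binds.
At p = 444: qd = 1555 - 3·444 = 223 and qs = 444 - 85 = 359.
Quantity traded falls to 223. At q = 223 the demand price is (1555 - 223)/3 = 444 and the supply price is 85 + 223 = 308.
Deadweight loss = ½ · (444 - 308) · (325 - 223) = ½ · 136 · 102 = 6936.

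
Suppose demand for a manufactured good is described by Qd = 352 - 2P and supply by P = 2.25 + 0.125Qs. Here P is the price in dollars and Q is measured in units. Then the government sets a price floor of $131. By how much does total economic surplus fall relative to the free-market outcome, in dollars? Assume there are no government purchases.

Rearranging supply gives Qs = 8P - 18. In a free market, 352 - 2P = 8P - 18 gives the equilibrium P* = 37, Q* = 278.
The floor of 131 is above the equilibrium price 37, so it binds.
At P = 131: Qd = 352 - 2·131 = 90 and Qs = 8·131 - 18 = 1030.
Quantity traded falls to 90. At Q = 90 the demand price is (352 - 90)/2 = 131 and the supply price is (18 + 90)/8 = 13.5.
Deadweight loss = ½ · (131 - 13.5) · (278 - 90) = ½ · 117.5 · 188 = 11045.

11045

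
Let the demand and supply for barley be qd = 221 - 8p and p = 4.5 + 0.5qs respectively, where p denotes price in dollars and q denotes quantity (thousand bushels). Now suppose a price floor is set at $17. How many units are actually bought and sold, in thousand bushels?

37

Rearranging supply gives qs = 2p - 9. Without the control the market clears where 221 - 8p = 2p - 9, i.e. p* = 23 and q* = 37.
The floor of 17 is below the equilibrium price 23, so it is not binding; the market clears at p* = 23, q* = 37.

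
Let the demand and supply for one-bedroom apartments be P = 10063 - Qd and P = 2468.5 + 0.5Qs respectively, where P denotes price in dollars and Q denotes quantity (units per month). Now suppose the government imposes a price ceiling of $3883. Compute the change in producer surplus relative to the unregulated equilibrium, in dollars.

Rearranging demand gives Qd = 10063 - P; rearranging supply gives Qs = 2P - 4937. In a free market, 10063 - P = 2P - 4937 gives the equilibrium P* = 5000, Q* = 5063.
The ceiling of 3883 is below the equilibrium price 5000, so it binds.
At P = 3883: Qd = 10063 - 3883 = 6180 and Qs = 2·3883 - 4937 = 2829.
Producer surplus without the control is ½ · (5000 - 2468.5) · 5063 = 6408492.25.
With the ceiling, producers sell 2829 units at 3883, so PS = ½ · (3883 - 2468.5) · 2829 = 2000810.25.
Change in producer surplus = 2000810.25 - 6408492.25 = -4407682.

-4407682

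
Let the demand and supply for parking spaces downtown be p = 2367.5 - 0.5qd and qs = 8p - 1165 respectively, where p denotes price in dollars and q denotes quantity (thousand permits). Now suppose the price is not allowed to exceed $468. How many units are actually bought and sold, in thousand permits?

Rearranging demand gives qd = 4735 - 2p. Equilibrium: 4735 - 2p = 8p - 1165, so 5900 = 10p and p* = 590, q* = 3555.
Because the ceiling (468) lies below the market-clearing price, it is binding.
At p = 468: qd = 4735 - 2·468 = 3799 and qs = 8·468 - 1165 = 2579.
The quantity actually transacted is the short side, supply: 2579.

2579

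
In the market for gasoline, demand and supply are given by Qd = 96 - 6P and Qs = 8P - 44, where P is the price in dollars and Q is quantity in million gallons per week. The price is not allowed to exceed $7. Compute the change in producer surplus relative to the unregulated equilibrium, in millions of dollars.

Equilibrium: 96 - 6P = 8P - 44, so 140 = 14P and P* = 10, Q* = 36.
Since 7 < 10, the ceiling is binding.
At P = 7: Qd = 96 - 6·7 = 54 and Qs = 8·7 - 44 = 12.
Producer surplus without the control is ½ · (10 - 5.5) · 36 = 81.
With the ceiling, producers sell 12 units at 7, so PS = ½ · (7 - 5.5) · 12 = 9.
Change in producer surplus = 9 - 81 = -72.

-72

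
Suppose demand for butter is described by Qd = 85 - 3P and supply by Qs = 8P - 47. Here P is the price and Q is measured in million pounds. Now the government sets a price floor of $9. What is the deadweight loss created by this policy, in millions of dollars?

0

In a free market, 85 - 3P = 8P - 47 gives the equilibrium P* = 12, Q* = 49.
Since 9 is below P* = 12, the floor does not bind and the free-market outcome prevails.
Since the control does not bind, no trades are prevented and deadweight loss is zero.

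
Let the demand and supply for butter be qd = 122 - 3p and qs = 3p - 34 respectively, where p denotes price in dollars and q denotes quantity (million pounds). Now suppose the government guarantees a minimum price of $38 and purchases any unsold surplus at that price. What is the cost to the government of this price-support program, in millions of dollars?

2736

Setting quantity demanded equal to quantity supplied, 122 - 3p = 3p - 34, gives p* = 26 and q* = 44.
Because the floor (38) lies above the market-clearing price, it is binding.
At p = 38: qd = 122 - 3·38 = 8 and qs = 3·38 - 34 = 80.
Surplus = qs - qd = 72.
Government expenditure = surplus × support price = 72 × 38 = 2736.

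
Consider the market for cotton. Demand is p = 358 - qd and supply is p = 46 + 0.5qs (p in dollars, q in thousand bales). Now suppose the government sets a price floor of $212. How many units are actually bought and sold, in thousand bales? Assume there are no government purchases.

146

Rearranging demand gives qd = 358 - p; rearranging supply gives qs = 2p - 92. In a free market, 358 - p = 2p - 92 gives the equilibrium p* = 150, q* = 208.
Since 212 > 150, the floor is binding.
At p = 212: qd = 358 - 212 = 146 and qs = 2·212 - 92 = 332.
The quantity actually transacted is the short side, demand: 146.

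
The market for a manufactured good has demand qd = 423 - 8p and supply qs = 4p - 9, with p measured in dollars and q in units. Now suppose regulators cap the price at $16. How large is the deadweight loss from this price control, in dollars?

1200

In a free market, 423 - 8p = 4p - 9 gives the equilibrium p* = 36, q* = 135.
The ceiling of 16 is below the equilibrium price 36, so it binds.
At p = 16: qd = 423 - 8·16 = 295 and qs = 4·16 - 9 = 55.
Quantity traded falls to 55. At q = 55 the demand price is (423 - 55)/8 = 46 and the supply price is (9 + 55)/4 = 16.
Deadweight loss = ½ · (46 - 16) · (135 - 55) = ½ · 30 · 80 = 1200.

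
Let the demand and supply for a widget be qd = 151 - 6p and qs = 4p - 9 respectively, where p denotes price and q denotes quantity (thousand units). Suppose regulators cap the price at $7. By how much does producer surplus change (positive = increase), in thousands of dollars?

-333

Without the control the market clears where 151 - 6p = 4p - 9, i.e. p* = 16 and q* = 55.
Since 7 < 16, the ceiling is binding.
At p = 7: qd = 151 - 6·7 = 109 and qs = 4·7 - 9 = 19.
Producer surplus without the control is ½ · (16 - 2.25) · 55 = 378.125.
With the ceiling, producers sell 19 units at 7, so PS = ½ · (7 - 2.25) · 19 = 45.125.
Change in producer surplus = 45.125 - 378.125 = -333.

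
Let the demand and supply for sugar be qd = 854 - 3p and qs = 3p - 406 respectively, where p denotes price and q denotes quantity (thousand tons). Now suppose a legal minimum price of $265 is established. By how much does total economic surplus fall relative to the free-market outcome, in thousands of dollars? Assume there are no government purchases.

Equilibrium: 854 - 3p = 3p - 406, so 1260 = 6p and p* = 210, q* = 224.
The floor of 265 is above the equilibrium price 210, so it binds.
At p = 265: qd = 854 - 3·265 = 59 and qs = 3·265 - 406 = 389.
Quantity traded falls to 59. At q = 59 the demand price is (854 - 59)/3 = 265 and the supply price is (406 + 59)/3 = 155.
Deadweight loss = ½ · (265 - 155) · (224 - 59) = ½ · 110 · 165 = 9075.

9075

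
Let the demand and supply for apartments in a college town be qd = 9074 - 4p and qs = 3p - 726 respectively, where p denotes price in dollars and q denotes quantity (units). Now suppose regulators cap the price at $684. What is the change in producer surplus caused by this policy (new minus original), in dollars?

-1718400

In a free market, 9074 - 4p = 3p - 726 gives the equilibrium p* = 1400, q* = 3474.
Because the ceiling (684) lies below the market-clearing price, it is binding.
At p = 684: qd = 9074 - 4·684 = 6338 and qs = 3·684 - 726 = 1326.
Producer surplus without the control is ½ · (1400 - 242) · 3474 = 2011446.
With the ceiling, producers sell 1326 units at 684, so PS = ½ · (684 - 242) · 1326 = 293046.
Change in producer surplus = 293046 - 2011446 = -1718400.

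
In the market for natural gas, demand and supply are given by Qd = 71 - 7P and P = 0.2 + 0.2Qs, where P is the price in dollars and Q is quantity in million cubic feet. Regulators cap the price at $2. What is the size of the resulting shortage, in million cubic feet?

Rearranging supply gives Qs = 5P - 1. In a free market, 71 - 7P = 5P - 1 gives the equilibrium P* = 6, Q* = 29.
Since 2 < 6, the ceiling is binding.
At P = 2: Qd = 71 - 7·2 = 57 and Qs = 5·2 - 1 = 9.
Shortage = Qd - Qs = 57 - 9 = 48.

48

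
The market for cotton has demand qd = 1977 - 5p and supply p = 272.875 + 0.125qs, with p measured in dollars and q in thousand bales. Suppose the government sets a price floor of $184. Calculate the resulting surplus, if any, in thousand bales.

0

Rearranging supply gives qs = 8p - 2183. Without the control the market clears where 1977 - 5p = 8p - 2183, i.e. p* = 320 and q* = 377.
Since 184 is below p* = 320, the floor does not bind and the free-market outcome prevails.
Since the control does not bind, there is no surplus.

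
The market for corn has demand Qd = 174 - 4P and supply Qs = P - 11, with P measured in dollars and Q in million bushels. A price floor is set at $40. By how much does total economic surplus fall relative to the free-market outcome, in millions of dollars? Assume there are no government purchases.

Without the control the market clears where 174 - 4P = P - 11, i.e. P* = 37 and Q* = 26.
The floor of 40 is above the equilibrium price 37, so it binds.
At P = 40: Qd = 174 - 4·40 = 14 and Qs = 40 - 11 = 29.
Quantity traded falls to 14. At Q = 14 the demand price is (174 - 14)/4 = 40 and the supply price is 11 + 14 = 25.
Deadweight loss = ½ · (40 - 25) · (26 - 14) = ½ · 15 · 12 = 90.

90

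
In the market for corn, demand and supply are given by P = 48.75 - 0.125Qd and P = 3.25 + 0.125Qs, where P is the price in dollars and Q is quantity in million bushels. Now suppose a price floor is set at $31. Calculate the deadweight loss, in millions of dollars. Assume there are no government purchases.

Rearranging demand gives Qd = 390 - 8P; rearranging supply gives Qs = 8P - 26. Equilibrium: 390 - 8P = 8P - 26, so 416 = 16P and P* = 26, Q* = 182.
Since 31 > 26, the floor is binding.
At P = 31: Qd = 390 - 8·31 = 142 and Qs = 8·31 - 26 = 222.
Quantity traded falls to 142. At Q = 142 the demand price is (390 - 142)/8 = 31 and the supply price is (26 + 142)/8 = 21.
Deadweight loss = ½ · (31 - 21) · (182 - 142) = ½ · 10 · 40 = 200.

200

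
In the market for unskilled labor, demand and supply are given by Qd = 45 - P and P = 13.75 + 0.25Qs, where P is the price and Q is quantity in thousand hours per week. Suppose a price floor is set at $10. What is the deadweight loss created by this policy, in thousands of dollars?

0

Rearranging supply gives Qs = 4P - 55. Without the control the market clears where 45 - P = 4P - 55, i.e. P* = 20 and Q* = 25.
The floor of 10 is below the equilibrium price 20, so it is not binding; the market clears at P* = 20, Q* = 25.
Since the control does not bind, no trades are prevented and deadweight loss is zero.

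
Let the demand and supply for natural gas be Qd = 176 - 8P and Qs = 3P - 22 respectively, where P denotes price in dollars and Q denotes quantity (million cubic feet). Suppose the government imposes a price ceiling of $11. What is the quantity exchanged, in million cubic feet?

11

Setting quantity demanded equal to quantity supplied, 176 - 8P = 3P - 22, gives P* = 18 and Q* = 32.
Because the ceiling (11) lies below the market-clearing price, it is binding.
At P = 11: Qd = 176 - 8·11 = 88 and Qs = 3·11 - 22 = 11.
The quantity actually transacted is the short side, supply: 11.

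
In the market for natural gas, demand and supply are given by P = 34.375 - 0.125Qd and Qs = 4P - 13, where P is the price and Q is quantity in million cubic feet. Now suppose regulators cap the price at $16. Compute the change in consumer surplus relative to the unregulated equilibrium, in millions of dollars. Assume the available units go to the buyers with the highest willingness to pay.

Rearranging demand gives Qd = 275 - 8P. Without the control the market clears where 275 - 8P = 4P - 13, i.e. P* = 24 and Q* = 83.
The ceiling of 16 is below the equilibrium price 24, so it binds.
At P = 16: Qd = 275 - 8·16 = 147 and Qs = 4·16 - 13 = 51.
Consumer surplus without the control is ½ · (34.375 - 24) · 83 = 430.5625.
With the ceiling, 51 units are sold at 16 (assume they go to the highest-value buyers). The demand price at Q = 51 is 28, so CS = ½ · [(34.375 - 16) + (28 - 16)] · 51 = 774.5625.
Change in consumer surplus = 774.5625 - 430.5625 = 344.

344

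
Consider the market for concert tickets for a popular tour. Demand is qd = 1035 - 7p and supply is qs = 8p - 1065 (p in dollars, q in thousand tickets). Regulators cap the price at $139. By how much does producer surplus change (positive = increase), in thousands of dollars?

Equilibrium: 1035 - 7p = 8p - 1065, so 2100 = 15p and p* = 140, q* = 55.
Since 139 < 140, the ceiling is binding.
At p = 139: qd = 1035 - 7·139 = 62 and qs = 8·139 - 1065 = 47.
Producer surplus without the control is ½ · (140 - 133.125) · 55 = 189.0625.
With the ceiling, producers sell 47 units at 139, so PS = ½ · (139 - 133.125) · 47 = 138.0625.
Change in producer surplus = 138.0625 - 189.0625 = -51.

-51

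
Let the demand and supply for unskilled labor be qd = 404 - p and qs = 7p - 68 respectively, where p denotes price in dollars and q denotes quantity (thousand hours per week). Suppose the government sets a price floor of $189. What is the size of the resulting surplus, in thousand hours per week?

1040

Without the control the market clears where 404 - p = 7p - 68, i.e. p* = 59 and q* = 345.
The floor of 189 is above the equilibrium price 59, so it binds.
At p = 189: qd = 404 - 189 = 215 and qs = 7·189 - 68 = 1255.
Surplus = qs - qd = 1255 - 215 = 1040.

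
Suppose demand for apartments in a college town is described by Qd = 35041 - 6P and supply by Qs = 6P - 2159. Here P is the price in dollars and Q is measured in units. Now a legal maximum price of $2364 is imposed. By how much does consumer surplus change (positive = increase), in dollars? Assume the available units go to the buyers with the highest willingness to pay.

7225312

In a free market, 35041 - 6P = 6P - 2159 gives the equilibrium P* = 3100, Q* = 16441.
Because the ceiling (2364) lies below the market-clearing price, it is binding.
At P = 2364: Qd = 35041 - 6·2364 = 20857 and Qs = 6·2364 - 2159 = 12025.
Consumer surplus without the control is ½ · (35041/6 - 3100) · 16441 = 270306481/12.
With the ceiling, 12025 units are sold at 2364 (assume they go to the highest-value buyers). The demand price at Q = 12025 is 3836, so CS = ½ · [(35041/6 - 2364) + (3836 - 2364)] · 12025 = 357010225/12.
Change in consumer surplus = 357010225/12 - 270306481/12 = 7225312.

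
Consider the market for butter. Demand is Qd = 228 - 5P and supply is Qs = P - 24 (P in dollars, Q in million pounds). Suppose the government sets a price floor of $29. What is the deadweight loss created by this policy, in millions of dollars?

Equilibrium: 228 - 5P = P - 24, so 252 = 6P and P* = 42, Q* = 18.
The floor of 29 is below the equilibrium price 42, so it is not binding; the market clears at P* = 42, Q* = 18.
Since the control does not bind, no trades are prevented and deadweight loss is zero.

0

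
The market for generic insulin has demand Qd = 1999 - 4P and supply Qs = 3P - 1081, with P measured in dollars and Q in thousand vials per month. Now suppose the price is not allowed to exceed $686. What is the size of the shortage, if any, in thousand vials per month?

0

Setting quantity demanded equal to quantity supplied, 1999 - 4P = 3P - 1081, gives P* = 440 and Q* = 239.
Since 686 is above P* = 440, the ceiling does not bind and the free-market outcome prevails.
Since the control does not bind, there is no shortage.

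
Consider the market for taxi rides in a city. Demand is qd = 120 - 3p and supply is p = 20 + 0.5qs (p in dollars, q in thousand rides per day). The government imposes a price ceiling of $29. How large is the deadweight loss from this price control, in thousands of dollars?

15

Rearranging supply gives qs = 2p - 40. Setting quantity demanded equal to quantity supplied, 120 - 3p = 2p - 40, gives p* = 32 and q* = 24.
The ceiling of 29 is below the equilibrium price 32, so it binds.
At p = 29: qd = 120 - 3·29 = 33 and qs = 2·29 - 40 = 18.
Quantity traded falls to 18. At q = 18 the demand price is (120 - 18)/3 = 34 and the supply price is (40 + 18)/2 = 29.
Deadweight loss = ½ · (34 - 29) · (24 - 18) = ½ · 5 · 6 = 15.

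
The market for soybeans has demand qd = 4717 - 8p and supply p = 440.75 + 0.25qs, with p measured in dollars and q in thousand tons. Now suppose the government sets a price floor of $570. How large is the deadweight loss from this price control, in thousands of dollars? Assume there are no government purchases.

Rearranging supply gives qs = 4p - 1763. In a free market, 4717 - 8p = 4p - 1763 gives the equilibrium p* = 540, q* = 397.
The floor of 570 is above the equilibrium price 540, so it binds.
At p = 570: qd = 4717 - 8·570 = 157 and qs = 4·570 - 1763 = 517.
Quantity traded falls to 157. At q = 157 the demand price is (4717 - 157)/8 = 570 and the supply price is (1763 + 157)/4 = 480.
Deadweight loss = ½ · (570 - 480) · (397 - 157) = ½ · 90 · 240 = 10800.

10800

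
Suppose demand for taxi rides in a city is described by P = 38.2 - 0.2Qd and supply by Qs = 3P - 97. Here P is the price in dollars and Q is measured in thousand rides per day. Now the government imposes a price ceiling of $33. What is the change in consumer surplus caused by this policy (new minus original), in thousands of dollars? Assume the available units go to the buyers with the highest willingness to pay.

Rearranging demand gives Qd = 191 - 5P. Setting quantity demanded equal to quantity supplied, 191 - 5P = 3P - 97, gives P* = 36 and Q* = 11.
Since 33 < 36, the ceiling is binding.
At P = 33: Qd = 191 - 5·33 = 26 and Qs = 3·33 - 97 = 2.
Consumer surplus without the control is ½ · (38.2 - 36) · 11 = 12.1.
With the ceiling, 2 units are sold at 33 (assume they go to the highest-value buyers). The demand price at Q = 2 is 37.8, so CS = ½ · [(38.2 - 33) + (37.8 - 33)] · 2 = 10.
Change in consumer surplus = 10 - 12.1 = -2.1.

-2.1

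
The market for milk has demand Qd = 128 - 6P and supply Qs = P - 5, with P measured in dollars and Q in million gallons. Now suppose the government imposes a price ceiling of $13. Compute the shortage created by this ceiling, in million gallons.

42

Equilibrium: 128 - 6P = P - 5, so 133 = 7P and P* = 19, Q* = 14.
Because the ceiling (13) lies below the market-clearing price, it is binding.
At P = 13: Qd = 128 - 6·13 = 50 and Qs = 13 - 5 = 8.
Shortage = Qd - Qs = 50 - 8 = 42.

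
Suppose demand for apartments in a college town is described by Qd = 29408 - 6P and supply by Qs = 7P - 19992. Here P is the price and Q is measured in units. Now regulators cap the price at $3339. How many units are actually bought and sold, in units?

3381

In a free market, 29408 - 6P = 7P - 19992 gives the equilibrium P* = 3800, Q* = 6608.
Because the ceiling (3339) lies below the market-clearing price, it is binding.
At P = 3339: Qd = 29408 - 6·3339 = 9374 and Qs = 7·3339 - 19992 = 3381.
The quantity actually transacted is the short side, supply: 3381.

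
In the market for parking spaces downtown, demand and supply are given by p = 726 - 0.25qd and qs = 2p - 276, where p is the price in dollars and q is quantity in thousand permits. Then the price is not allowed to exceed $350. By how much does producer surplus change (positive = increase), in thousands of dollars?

Rearranging demand gives qd = 2904 - 4p. Setting quantity demanded equal to quantity supplied, 2904 - 4p = 2p - 276, gives p* = 530 and q* = 784.
The ceiling of 350 is below the equilibrium price 530, so it binds.
At p = 350: qd = 2904 - 4·350 = 1504 and qs = 2·350 - 276 = 424.
Producer surplus without the control is ½ · (530 - 138) · 784 = 153664.
With the ceiling, producers sell 424 units at 350, so PS = ½ · (350 - 138) · 424 = 44944.
Change in producer surplus = 44944 - 153664 = -108720.

-108720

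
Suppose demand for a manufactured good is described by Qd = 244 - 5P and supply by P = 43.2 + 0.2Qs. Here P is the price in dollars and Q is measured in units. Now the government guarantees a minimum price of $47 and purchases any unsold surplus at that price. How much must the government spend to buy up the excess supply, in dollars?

470

Rearranging supply gives Qs = 5P - 216. Setting quantity demanded equal to quantity supplied, 244 - 5P = 5P - 216, gives P* = 46 and Q* = 14.
Because the floor (47) lies above the market-clearing price, it is binding.
At P = 47: Qd = 244 - 5·47 = 9 and Qs = 5·47 - 216 = 19.
Surplus = Qs - Qd = 10.
Government expenditure = surplus × support price = 10 × 47 = 470.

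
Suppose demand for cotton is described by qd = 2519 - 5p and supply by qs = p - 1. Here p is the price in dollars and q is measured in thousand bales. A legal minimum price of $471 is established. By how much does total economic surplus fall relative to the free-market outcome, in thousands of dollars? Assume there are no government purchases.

Without the control the market clears where 2519 - 5p = p - 1, i.e. p* = 420 and q* = 419.
Since 471 > 420, the floor is binding.
At p = 471: qd = 2519 - 5·471 = 164 and qs = 471 - 1 = 470.
Quantity traded falls to 164. At q = 164 the demand price is (2519 - 164)/5 = 471 and the supply price is 1 + 164 = 165.
Deadweight loss = ½ · (471 - 165) · (419 - 164) = ½ · 306 · 255 = 39015.

39015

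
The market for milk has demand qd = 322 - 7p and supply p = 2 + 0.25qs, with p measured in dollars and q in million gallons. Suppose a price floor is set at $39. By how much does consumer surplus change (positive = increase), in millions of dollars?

Rearranging supply gives qs = 4p - 8. Equilibrium: 322 - 7p = 4p - 8, so 330 = 11p and p* = 30, q* = 112.
Since 39 > 30, the floor is binding.
At p = 39: qd = 322 - 7·39 = 49 and qs = 4·39 - 8 = 148.
Consumer surplus without the control is ½ · (46 - 30) · 112 = 896.
With the floor, consumers buy 49 units at 39, so CS = ½ · (46 - 39) · 49 = 171.5.
Change in consumer surplus = 171.5 - 896 = -724.5.

-724.5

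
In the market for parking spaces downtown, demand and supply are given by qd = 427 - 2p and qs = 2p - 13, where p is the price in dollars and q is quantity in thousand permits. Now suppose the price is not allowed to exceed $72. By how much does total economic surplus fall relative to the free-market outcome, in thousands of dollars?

2888

Equilibrium: 427 - 2p = 2p - 13, so 440 = 4p and p* = 110, q* = 207.
Because the ceiling (72) lies below the market-clearing price, it is binding.
At p = 72: qd = 427 - 2·72 = 283 and qs = 2·72 - 13 = 131.
Quantity traded falls to 131. At q = 131 the demand price is (427 - 131)/2 = 148 and the supply price is (13 + 131)/2 = 72.
Deadweight loss = ½ · (148 - 72) · (207 - 131) = ½ · 76 · 76 = 2888.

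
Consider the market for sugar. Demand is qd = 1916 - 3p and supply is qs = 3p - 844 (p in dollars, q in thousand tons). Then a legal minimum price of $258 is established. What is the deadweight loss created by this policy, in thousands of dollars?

Equilibrium: 1916 - 3p = 3p - 844, so 2760 = 6p and p* = 460, q* = 536.
The floor of 258 is below the equilibrium price 460, so it is not binding; the market clears at p* = 460, q* = 536.
Since the control does not bind, no trades are prevented and deadweight loss is zero.

0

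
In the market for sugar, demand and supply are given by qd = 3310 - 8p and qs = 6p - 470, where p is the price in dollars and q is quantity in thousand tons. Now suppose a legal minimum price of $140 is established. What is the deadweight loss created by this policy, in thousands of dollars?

0

Equilibrium: 3310 - 8p = 6p - 470, so 3780 = 14p and p* = 270, q* = 1150.
Since 140 is below p* = 270, the floor does not bind and the free-market outcome prevails.
Since the control does not bind, no trades are prevented and deadweight loss is zero.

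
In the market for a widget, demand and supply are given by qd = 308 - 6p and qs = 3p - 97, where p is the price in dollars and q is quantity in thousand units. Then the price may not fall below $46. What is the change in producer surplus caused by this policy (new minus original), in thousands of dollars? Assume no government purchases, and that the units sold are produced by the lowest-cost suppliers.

Setting quantity demanded equal to quantity supplied, 308 - 6p = 3p - 97, gives p* = 45 and q* = 38.
Because the floor (46) lies above the market-clearing price, it is binding.
At p = 46: qd = 308 - 6·46 = 32 and qs = 3·46 - 97 = 41.
Producer surplus without the control is ½ · (45 - 97/3) · 38 = 722/3.
With the floor, 32 units are sold at 46. The supply price at q = 32 is 43, so PS = ½ · [(46 - 97/3) + (46 - 43)] · 32 = 800/3.
Change in producer surplus = 800/3 - 722/3 = 26.

26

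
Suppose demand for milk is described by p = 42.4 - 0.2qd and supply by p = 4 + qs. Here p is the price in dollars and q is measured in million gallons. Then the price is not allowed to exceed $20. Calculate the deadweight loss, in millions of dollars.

153.6

Rearranging demand gives qd = 212 - 5p; rearranging supply gives qs = p - 4. Setting quantity demanded equal to quantity supplied, 212 - 5p = p - 4, gives p* = 36 and q* = 32.
Because the ceiling (20) lies below the market-clearing price, it is binding.
At p = 20: qd = 212 - 5·20 = 112 and qs = 20 - 4 = 16.
Quantity traded falls to 16. At q = 16 the demand price is (212 - 16)/5 = 39.2 and the supply price is 4 + 16 = 20.
Deadweight loss = ½ · (39.2 - 20) · (32 - 16) = ½ · 19.2 · 16 = 153.6.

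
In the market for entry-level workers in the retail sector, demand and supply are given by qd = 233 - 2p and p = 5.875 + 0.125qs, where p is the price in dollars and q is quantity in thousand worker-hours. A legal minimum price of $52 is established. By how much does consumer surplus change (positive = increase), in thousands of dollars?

Rearranging supply gives qs = 8p - 47. Equilibrium: 233 - 2p = 8p - 47, so 280 = 10p and p* = 28, q* = 177.
Since 52 > 28, the floor is binding.
At p = 52: qd = 233 - 2·52 = 129 and qs = 8·52 - 47 = 369.
Consumer surplus without the control is ½ · (116.5 - 28) · 177 = 7832.25.
With the floor, consumers buy 129 units at 52, so CS = ½ · (116.5 - 52) · 129 = 4160.25.
Change in consumer surplus = 4160.25 - 7832.25 = -3672.

-3672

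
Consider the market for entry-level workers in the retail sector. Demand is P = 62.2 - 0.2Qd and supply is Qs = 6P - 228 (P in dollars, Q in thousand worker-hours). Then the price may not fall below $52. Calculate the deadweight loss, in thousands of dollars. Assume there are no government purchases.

41.25

Rearranging demand gives Qd = 311 - 5P. Setting quantity demanded equal to quantity supplied, 311 - 5P = 6P - 228, gives P* = 49 and Q* = 66.
The floor of 52 is above the equilibrium price 49, so it binds.
At P = 52: Qd = 311 - 5·52 = 51 and Qs = 6·52 - 228 = 84.
Quantity traded falls to 51. At Q = 51 the demand price is (311 - 51)/5 = 52 and the supply price is (228 + 51)/6 = 46.5.
Deadweight loss = ½ · (52 - 46.5) · (66 - 51) = ½ · 5.5 · 15 = 41.25.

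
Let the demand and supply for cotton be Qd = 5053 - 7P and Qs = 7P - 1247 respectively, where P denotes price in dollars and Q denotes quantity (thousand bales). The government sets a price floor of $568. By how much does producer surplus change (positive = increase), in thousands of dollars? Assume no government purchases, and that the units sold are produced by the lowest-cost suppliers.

78352

In a free market, 5053 - 7P = 7P - 1247 gives the equilibrium P* = 450, Q* = 1903.
Since 568 > 450, the floor is binding.
At P = 568: Qd = 5053 - 7·568 = 1077 and Qs = 7·568 - 1247 = 2729.
Producer surplus without the control is ½ · (450 - 1247/7) · 1903 = 3621409/14.
With the floor, 1077 units are sold at 568. The supply price at Q = 1077 is 332, so PS = ½ · [(568 - 1247/7) + (568 - 332)] · 1077 = 4718337/14.
Change in producer surplus = 4718337/14 - 3621409/14 = 78352.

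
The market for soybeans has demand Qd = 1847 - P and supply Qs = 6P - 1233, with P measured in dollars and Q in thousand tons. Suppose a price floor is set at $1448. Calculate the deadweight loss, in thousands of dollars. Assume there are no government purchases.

Setting quantity demanded equal to quantity supplied, 1847 - P = 6P - 1233, gives P* = 440 and Q* = 1407.
The floor of 1448 is above the equilibrium price 440, so it binds.
At P = 1448: Qd = 1847 - 1448 = 399 and Qs = 6·1448 - 1233 = 7455.
Quantity traded falls to 399. At Q = 399 the demand price is 1847 - 399 = 1448 and the supply price is (1233 + 399)/6 = 272.
Deadweight loss = ½ · (1448 - 272) · (1407 - 399) = ½ · 1176 · 1008 = 592704.

592704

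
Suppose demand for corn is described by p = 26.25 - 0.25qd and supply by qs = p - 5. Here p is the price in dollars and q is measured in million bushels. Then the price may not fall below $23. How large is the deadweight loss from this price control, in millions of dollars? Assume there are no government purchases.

10

Rearranging demand gives qd = 105 - 4p. Setting quantity demanded equal to quantity supplied, 105 - 4p = p - 5, gives p* = 22 and q* = 17.
The floor of 23 is above the equilibrium price 22, so it binds.
At p = 23: qd = 105 - 4·23 = 13 and qs = 23 - 5 = 18.
Quantity traded falls to 13. At q = 13 the demand price is (105 - 13)/4 = 23 and the supply price is 5 + 13 = 18.
Deadweight loss = ½ · (23 - 18) · (17 - 13) = ½ · 5 · 4 = 10.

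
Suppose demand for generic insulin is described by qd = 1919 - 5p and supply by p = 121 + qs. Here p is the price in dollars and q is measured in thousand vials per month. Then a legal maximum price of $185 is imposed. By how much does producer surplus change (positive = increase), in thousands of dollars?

-21932.5

Rearranging supply gives qs = p - 121. Setting quantity demanded equal to quantity supplied, 1919 - 5p = p - 121, gives p* = 340 and q* = 219.
Because the ceiling (185) lies below the market-clearing price, it is binding.
At p = 185: qd = 1919 - 5·185 = 994 and qs = 185 - 121 = 64.
Producer surplus without the control is ½ · (340 - 121) · 219 = 23980.5.
With the ceiling, producers sell 64 units at 185, so PS = ½ · (185 - 121) · 64 = 2048.
Change in producer surplus = 2048 - 23980.5 = -21932.5.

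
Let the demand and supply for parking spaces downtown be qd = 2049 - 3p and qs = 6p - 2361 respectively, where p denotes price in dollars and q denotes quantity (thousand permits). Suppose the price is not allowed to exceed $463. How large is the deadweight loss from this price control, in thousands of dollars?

In a free market, 2049 - 3p = 6p - 2361 gives the equilibrium p* = 490, q* = 579.
Because the ceiling (463) lies below the market-clearing price, it is binding.
At p = 463: qd = 2049 - 3·463 = 660 and qs = 6·463 - 2361 = 417.
Quantity traded falls to 417. At q = 417 the demand price is (2049 - 417)/3 = 544 and the supply price is (2361 + 417)/6 = 463.
Deadweight loss = ½ · (544 - 463) · (579 - 417) = ½ · 81 · 162 = 6561.

6561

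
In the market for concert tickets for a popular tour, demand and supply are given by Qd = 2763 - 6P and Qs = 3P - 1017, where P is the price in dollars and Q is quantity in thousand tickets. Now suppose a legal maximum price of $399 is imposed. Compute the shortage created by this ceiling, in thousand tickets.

189

Equilibrium: 2763 - 6P = 3P - 1017, so 3780 = 9P and P* = 420, Q* = 243.
The ceiling of 399 is below the equilibrium price 420, so it binds.
At P = 399: Qd = 2763 - 6·399 = 369 and Qs = 3·399 - 1017 = 180.
Shortage = Qd - Qs = 369 - 180 = 189.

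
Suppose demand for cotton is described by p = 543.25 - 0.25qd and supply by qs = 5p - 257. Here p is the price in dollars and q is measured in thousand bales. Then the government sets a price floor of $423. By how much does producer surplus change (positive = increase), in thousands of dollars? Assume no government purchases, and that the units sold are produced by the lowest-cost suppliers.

Rearranging demand gives qd = 2173 - 4p. Setting quantity demanded equal to quantity supplied, 2173 - 4p = 5p - 257, gives p* = 270 and q* = 1093.
Because the floor (423) lies above the market-clearing price, it is binding.
At p = 423: qd = 2173 - 4·423 = 481 and qs = 5·423 - 257 = 1858.
Producer surplus without the control is ½ · (270 - 51.4) · 1093 = 119464.9.
With the floor, 481 units are sold at 423. The supply price at q = 481 is 147.6, so PS = ½ · [(423 - 51.4) + (423 - 147.6)] · 481 = 155603.5.
Change in producer surplus = 155603.5 - 119464.9 = 36138.6.

36138.6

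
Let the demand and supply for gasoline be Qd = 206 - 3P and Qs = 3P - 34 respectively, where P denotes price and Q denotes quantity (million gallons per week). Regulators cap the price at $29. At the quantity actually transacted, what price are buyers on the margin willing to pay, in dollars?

Equilibrium: 206 - 3P = 3P - 34, so 240 = 6P and P* = 40, Q* = 86.
Since 29 < 40, the ceiling is binding.
At P = 29: Qd = 206 - 3·29 = 119 and Qs = 3·29 - 34 = 53.
Only 53 units reach the market. On the demand curve, the marginal buyer's willingness to pay at Q = 53 is (206 - 53)/3 = 51.

51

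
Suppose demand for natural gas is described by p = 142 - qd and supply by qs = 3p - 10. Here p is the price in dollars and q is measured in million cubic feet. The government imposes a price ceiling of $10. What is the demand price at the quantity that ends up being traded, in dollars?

122

Rearranging demand gives qd = 142 - p. Without the control the market clears where 142 - p = 3p - 10, i.e. p* = 38 and q* = 104.
Since 10 < 38, the ceiling is binding.
At p = 10: qd = 142 - 10 = 132 and qs = 3·10 - 10 = 20.
Only 20 units reach the market. On the demand curve, the marginal buyer's willingness to pay at q = 20 is (142 - 20) = 122.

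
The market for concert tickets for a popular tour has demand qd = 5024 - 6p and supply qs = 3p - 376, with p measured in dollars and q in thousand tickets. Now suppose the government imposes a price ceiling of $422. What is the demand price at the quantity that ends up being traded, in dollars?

689

Without the control the market clears where 5024 - 6p = 3p - 376, i.e. p* = 600 and q* = 1424.
Since 422 < 600, the ceiling is binding.
At p = 422: qd = 5024 - 6·422 = 2492 and qs = 3·422 - 376 = 890.
Only 890 units reach the market. On the demand curve, the marginal buyer's willingness to pay at q = 890 is (5024 - 890)/6 = 689.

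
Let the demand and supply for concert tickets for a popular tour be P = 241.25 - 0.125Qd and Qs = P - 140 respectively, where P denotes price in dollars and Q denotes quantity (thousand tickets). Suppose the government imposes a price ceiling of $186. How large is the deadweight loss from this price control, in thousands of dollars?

Rearranging demand gives Qd = 1930 - 8P. In a free market, 1930 - 8P = P - 140 gives the equilibrium P* = 230, Q* = 90.
The ceiling of 186 is below the equilibrium price 230, so it binds.
At P = 186: Qd = 1930 - 8·186 = 442 and Qs = 186 - 140 = 46.
Quantity traded falls to 46. At Q = 46 the demand price is (1930 - 46)/8 = 235.5 and the supply price is 140 + 46 = 186.
Deadweight loss = ½ · (235.5 - 186) · (90 - 46) = ½ · 49.5 · 44 = 1089.

1089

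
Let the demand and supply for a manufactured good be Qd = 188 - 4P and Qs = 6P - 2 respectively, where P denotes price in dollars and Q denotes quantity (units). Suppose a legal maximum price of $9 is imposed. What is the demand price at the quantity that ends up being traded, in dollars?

Equilibrium: 188 - 4P = 6P - 2, so 190 = 10P and P* = 19, Q* = 112.
Because the ceiling (9) lies below the market-clearing price, it is binding.
At P = 9: Qd = 188 - 4·9 = 152 and Qs = 6·9 - 2 = 52.
Only 52 units reach the market. On the demand curve, the marginal buyer's willingness to pay at Q = 52 is (188 - 52)/4 = 34.

34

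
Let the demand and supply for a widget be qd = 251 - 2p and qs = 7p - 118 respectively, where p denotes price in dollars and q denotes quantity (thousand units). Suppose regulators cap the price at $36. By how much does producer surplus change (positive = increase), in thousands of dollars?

In a free market, 251 - 2p = 7p - 118 gives the equilibrium p* = 41, q* = 169.
The ceiling of 36 is below the equilibrium price 41, so it binds.
At p = 36: qd = 251 - 2·36 = 179 and qs = 7·36 - 118 = 134.
Producer surplus without the control is ½ · (41 - 118/7) · 169 = 28561/14.
With the ceiling, producers sell 134 units at 36, so PS = ½ · (36 - 118/7) · 134 = 8978/7.
Change in producer surplus = 8978/7 - 28561/14 = -757.5.

-757.5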